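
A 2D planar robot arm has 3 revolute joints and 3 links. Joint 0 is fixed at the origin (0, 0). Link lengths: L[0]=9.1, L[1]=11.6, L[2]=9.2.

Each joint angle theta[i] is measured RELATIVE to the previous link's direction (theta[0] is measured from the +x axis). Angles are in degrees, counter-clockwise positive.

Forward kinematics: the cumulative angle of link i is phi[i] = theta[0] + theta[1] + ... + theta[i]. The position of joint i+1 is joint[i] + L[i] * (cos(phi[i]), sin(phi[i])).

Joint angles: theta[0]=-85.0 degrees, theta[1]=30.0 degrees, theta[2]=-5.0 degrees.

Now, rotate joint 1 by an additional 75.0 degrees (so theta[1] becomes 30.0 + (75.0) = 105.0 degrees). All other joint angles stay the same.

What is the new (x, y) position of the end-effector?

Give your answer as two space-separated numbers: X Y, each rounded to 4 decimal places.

joint[0] = (0.0000, 0.0000)  (base)
link 0: phi[0] = -85 = -85 deg
  cos(-85 deg) = 0.0872, sin(-85 deg) = -0.9962
  joint[1] = (0.0000, 0.0000) + 9.1 * (0.0872, -0.9962) = (0.0000 + 0.7931, 0.0000 + -9.0654) = (0.7931, -9.0654)
link 1: phi[1] = -85 + 105 = 20 deg
  cos(20 deg) = 0.9397, sin(20 deg) = 0.3420
  joint[2] = (0.7931, -9.0654) + 11.6 * (0.9397, 0.3420) = (0.7931 + 10.9004, -9.0654 + 3.9674) = (11.6936, -5.0979)
link 2: phi[2] = -85 + 105 + -5 = 15 deg
  cos(15 deg) = 0.9659, sin(15 deg) = 0.2588
  joint[3] = (11.6936, -5.0979) + 9.2 * (0.9659, 0.2588) = (11.6936 + 8.8865, -5.0979 + 2.3811) = (20.5801, -2.7168)
End effector: (20.5801, -2.7168)

Answer: 20.5801 -2.7168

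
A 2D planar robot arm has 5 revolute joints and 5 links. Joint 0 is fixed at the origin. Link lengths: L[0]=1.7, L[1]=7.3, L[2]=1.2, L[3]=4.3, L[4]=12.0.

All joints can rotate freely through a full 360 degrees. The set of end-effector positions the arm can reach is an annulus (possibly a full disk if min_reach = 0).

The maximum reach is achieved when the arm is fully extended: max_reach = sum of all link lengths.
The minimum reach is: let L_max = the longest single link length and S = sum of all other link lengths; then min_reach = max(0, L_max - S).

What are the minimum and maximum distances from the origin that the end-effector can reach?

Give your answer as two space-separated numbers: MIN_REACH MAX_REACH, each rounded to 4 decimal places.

Answer: 0.0000 26.5000

Derivation:
Link lengths: [1.7, 7.3, 1.2, 4.3, 12.0]
max_reach = 1.7 + 7.3 + 1.2 + 4.3 + 12 = 26.5
L_max = max([1.7, 7.3, 1.2, 4.3, 12.0]) = 12
S (sum of others) = 26.5 - 12 = 14.5
min_reach = max(0, 12 - 14.5) = max(0, -2.5) = 0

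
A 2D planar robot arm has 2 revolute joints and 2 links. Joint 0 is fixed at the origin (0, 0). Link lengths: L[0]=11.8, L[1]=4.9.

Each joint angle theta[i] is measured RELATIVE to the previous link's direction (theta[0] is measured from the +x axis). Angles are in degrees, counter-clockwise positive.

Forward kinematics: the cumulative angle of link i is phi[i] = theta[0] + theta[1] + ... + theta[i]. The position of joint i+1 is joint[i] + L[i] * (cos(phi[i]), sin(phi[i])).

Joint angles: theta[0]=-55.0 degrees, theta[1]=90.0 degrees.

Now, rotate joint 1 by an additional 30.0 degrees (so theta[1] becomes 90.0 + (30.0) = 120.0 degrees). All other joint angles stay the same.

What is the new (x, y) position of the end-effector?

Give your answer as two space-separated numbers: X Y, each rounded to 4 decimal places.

Answer: 8.8390 -5.2251

Derivation:
joint[0] = (0.0000, 0.0000)  (base)
link 0: phi[0] = -55 = -55 deg
  cos(-55 deg) = 0.5736, sin(-55 deg) = -0.8192
  joint[1] = (0.0000, 0.0000) + 11.8 * (0.5736, -0.8192) = (0.0000 + 6.7682, 0.0000 + -9.6660) = (6.7682, -9.6660)
link 1: phi[1] = -55 + 120 = 65 deg
  cos(65 deg) = 0.4226, sin(65 deg) = 0.9063
  joint[2] = (6.7682, -9.6660) + 4.9 * (0.4226, 0.9063) = (6.7682 + 2.0708, -9.6660 + 4.4409) = (8.8390, -5.2251)
End effector: (8.8390, -5.2251)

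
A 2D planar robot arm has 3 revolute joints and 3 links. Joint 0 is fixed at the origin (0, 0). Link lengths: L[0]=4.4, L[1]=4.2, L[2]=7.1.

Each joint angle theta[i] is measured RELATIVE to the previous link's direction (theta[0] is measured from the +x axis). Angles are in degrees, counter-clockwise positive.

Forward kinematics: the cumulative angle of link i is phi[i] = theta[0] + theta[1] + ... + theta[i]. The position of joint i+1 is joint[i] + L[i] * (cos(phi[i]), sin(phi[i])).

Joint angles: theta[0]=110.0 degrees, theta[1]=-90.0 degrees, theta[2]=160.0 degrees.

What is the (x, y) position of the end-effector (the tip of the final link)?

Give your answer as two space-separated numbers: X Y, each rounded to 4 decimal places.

Answer: -4.6582 5.5711

Derivation:
joint[0] = (0.0000, 0.0000)  (base)
link 0: phi[0] = 110 = 110 deg
  cos(110 deg) = -0.3420, sin(110 deg) = 0.9397
  joint[1] = (0.0000, 0.0000) + 4.4 * (-0.3420, 0.9397) = (0.0000 + -1.5049, 0.0000 + 4.1346) = (-1.5049, 4.1346)
link 1: phi[1] = 110 + -90 = 20 deg
  cos(20 deg) = 0.9397, sin(20 deg) = 0.3420
  joint[2] = (-1.5049, 4.1346) + 4.2 * (0.9397, 0.3420) = (-1.5049 + 3.9467, 4.1346 + 1.4365) = (2.4418, 5.5711)
link 2: phi[2] = 110 + -90 + 160 = 180 deg
  cos(180 deg) = -1.0000, sin(180 deg) = 0.0000
  joint[3] = (2.4418, 5.5711) + 7.1 * (-1.0000, 0.0000) = (2.4418 + -7.1000, 5.5711 + 0.0000) = (-4.6582, 5.5711)
End effector: (-4.6582, 5.5711)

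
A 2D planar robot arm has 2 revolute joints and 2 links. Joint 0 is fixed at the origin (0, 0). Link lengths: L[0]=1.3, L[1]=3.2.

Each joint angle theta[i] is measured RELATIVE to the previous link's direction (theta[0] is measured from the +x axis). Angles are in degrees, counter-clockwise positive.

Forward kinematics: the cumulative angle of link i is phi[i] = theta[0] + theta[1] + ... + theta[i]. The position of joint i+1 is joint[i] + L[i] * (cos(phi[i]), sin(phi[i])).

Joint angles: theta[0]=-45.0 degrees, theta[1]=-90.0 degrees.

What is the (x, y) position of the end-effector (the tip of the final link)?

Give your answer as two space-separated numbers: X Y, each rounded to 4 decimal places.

joint[0] = (0.0000, 0.0000)  (base)
link 0: phi[0] = -45 = -45 deg
  cos(-45 deg) = 0.7071, sin(-45 deg) = -0.7071
  joint[1] = (0.0000, 0.0000) + 1.3 * (0.7071, -0.7071) = (0.0000 + 0.9192, 0.0000 + -0.9192) = (0.9192, -0.9192)
link 1: phi[1] = -45 + -90 = -135 deg
  cos(-135 deg) = -0.7071, sin(-135 deg) = -0.7071
  joint[2] = (0.9192, -0.9192) + 3.2 * (-0.7071, -0.7071) = (0.9192 + -2.2627, -0.9192 + -2.2627) = (-1.3435, -3.1820)
End effector: (-1.3435, -3.1820)

Answer: -1.3435 -3.1820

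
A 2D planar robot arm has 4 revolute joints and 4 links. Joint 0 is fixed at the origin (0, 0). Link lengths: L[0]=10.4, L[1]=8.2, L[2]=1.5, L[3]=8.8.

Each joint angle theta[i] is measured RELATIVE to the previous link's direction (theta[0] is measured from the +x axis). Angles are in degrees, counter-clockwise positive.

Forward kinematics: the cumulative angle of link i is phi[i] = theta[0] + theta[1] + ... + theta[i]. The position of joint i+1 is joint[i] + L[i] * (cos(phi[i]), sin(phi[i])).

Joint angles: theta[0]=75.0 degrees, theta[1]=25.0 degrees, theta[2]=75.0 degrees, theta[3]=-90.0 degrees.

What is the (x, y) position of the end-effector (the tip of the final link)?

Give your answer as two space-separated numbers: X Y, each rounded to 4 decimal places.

joint[0] = (0.0000, 0.0000)  (base)
link 0: phi[0] = 75 = 75 deg
  cos(75 deg) = 0.2588, sin(75 deg) = 0.9659
  joint[1] = (0.0000, 0.0000) + 10.4 * (0.2588, 0.9659) = (0.0000 + 2.6917, 0.0000 + 10.0456) = (2.6917, 10.0456)
link 1: phi[1] = 75 + 25 = 100 deg
  cos(100 deg) = -0.1736, sin(100 deg) = 0.9848
  joint[2] = (2.6917, 10.0456) + 8.2 * (-0.1736, 0.9848) = (2.6917 + -1.4239, 10.0456 + 8.0754) = (1.2678, 18.1211)
link 2: phi[2] = 75 + 25 + 75 = 175 deg
  cos(175 deg) = -0.9962, sin(175 deg) = 0.0872
  joint[3] = (1.2678, 18.1211) + 1.5 * (-0.9962, 0.0872) = (1.2678 + -1.4943, 18.1211 + 0.1307) = (-0.2265, 18.2518)
link 3: phi[3] = 75 + 25 + 75 + -90 = 85 deg
  cos(85 deg) = 0.0872, sin(85 deg) = 0.9962
  joint[4] = (-0.2265, 18.2518) + 8.8 * (0.0872, 0.9962) = (-0.2265 + 0.7670, 18.2518 + 8.7665) = (0.5405, 27.0183)
End effector: (0.5405, 27.0183)

Answer: 0.5405 27.0183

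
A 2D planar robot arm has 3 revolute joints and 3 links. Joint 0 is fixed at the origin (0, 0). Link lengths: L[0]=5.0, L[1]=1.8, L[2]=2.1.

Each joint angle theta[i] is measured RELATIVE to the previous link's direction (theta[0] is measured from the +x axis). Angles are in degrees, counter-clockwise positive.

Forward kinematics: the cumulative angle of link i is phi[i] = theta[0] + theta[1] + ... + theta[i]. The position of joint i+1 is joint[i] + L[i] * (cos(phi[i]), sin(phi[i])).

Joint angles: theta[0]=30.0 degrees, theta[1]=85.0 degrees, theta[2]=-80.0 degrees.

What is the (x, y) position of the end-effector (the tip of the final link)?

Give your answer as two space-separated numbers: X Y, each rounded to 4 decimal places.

joint[0] = (0.0000, 0.0000)  (base)
link 0: phi[0] = 30 = 30 deg
  cos(30 deg) = 0.8660, sin(30 deg) = 0.5000
  joint[1] = (0.0000, 0.0000) + 5 * (0.8660, 0.5000) = (0.0000 + 4.3301, 0.0000 + 2.5000) = (4.3301, 2.5000)
link 1: phi[1] = 30 + 85 = 115 deg
  cos(115 deg) = -0.4226, sin(115 deg) = 0.9063
  joint[2] = (4.3301, 2.5000) + 1.8 * (-0.4226, 0.9063) = (4.3301 + -0.7607, 2.5000 + 1.6314) = (3.5694, 4.1314)
link 2: phi[2] = 30 + 85 + -80 = 35 deg
  cos(35 deg) = 0.8192, sin(35 deg) = 0.5736
  joint[3] = (3.5694, 4.1314) + 2.1 * (0.8192, 0.5736) = (3.5694 + 1.7202, 4.1314 + 1.2045) = (5.2896, 5.3359)
End effector: (5.2896, 5.3359)

Answer: 5.2896 5.3359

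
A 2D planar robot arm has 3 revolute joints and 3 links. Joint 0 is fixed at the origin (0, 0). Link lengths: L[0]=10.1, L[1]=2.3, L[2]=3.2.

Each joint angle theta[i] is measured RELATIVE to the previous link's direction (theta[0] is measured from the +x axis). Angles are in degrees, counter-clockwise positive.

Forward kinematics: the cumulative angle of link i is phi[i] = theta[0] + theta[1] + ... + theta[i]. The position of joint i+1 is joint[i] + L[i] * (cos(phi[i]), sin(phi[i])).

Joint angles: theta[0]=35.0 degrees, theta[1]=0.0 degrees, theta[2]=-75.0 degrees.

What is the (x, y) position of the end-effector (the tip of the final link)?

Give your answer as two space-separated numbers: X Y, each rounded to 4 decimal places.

joint[0] = (0.0000, 0.0000)  (base)
link 0: phi[0] = 35 = 35 deg
  cos(35 deg) = 0.8192, sin(35 deg) = 0.5736
  joint[1] = (0.0000, 0.0000) + 10.1 * (0.8192, 0.5736) = (0.0000 + 8.2734, 0.0000 + 5.7931) = (8.2734, 5.7931)
link 1: phi[1] = 35 + 0 = 35 deg
  cos(35 deg) = 0.8192, sin(35 deg) = 0.5736
  joint[2] = (8.2734, 5.7931) + 2.3 * (0.8192, 0.5736) = (8.2734 + 1.8840, 5.7931 + 1.3192) = (10.1575, 7.1123)
link 2: phi[2] = 35 + 0 + -75 = -40 deg
  cos(-40 deg) = 0.7660, sin(-40 deg) = -0.6428
  joint[3] = (10.1575, 7.1123) + 3.2 * (0.7660, -0.6428) = (10.1575 + 2.4513, 7.1123 + -2.0569) = (12.6088, 5.0554)
End effector: (12.6088, 5.0554)

Answer: 12.6088 5.0554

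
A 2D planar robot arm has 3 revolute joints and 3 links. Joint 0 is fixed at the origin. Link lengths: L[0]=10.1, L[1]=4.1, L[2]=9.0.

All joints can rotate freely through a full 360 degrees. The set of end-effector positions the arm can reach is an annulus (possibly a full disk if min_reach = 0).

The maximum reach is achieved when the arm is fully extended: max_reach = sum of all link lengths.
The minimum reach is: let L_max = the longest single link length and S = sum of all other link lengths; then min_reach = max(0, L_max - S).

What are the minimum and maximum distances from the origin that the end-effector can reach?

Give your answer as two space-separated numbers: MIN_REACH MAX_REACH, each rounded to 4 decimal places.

Answer: 0.0000 23.2000

Derivation:
Link lengths: [10.1, 4.1, 9.0]
max_reach = 10.1 + 4.1 + 9 = 23.2
L_max = max([10.1, 4.1, 9.0]) = 10.1
S (sum of others) = 23.2 - 10.1 = 13.1
min_reach = max(0, 10.1 - 13.1) = max(0, -3) = 0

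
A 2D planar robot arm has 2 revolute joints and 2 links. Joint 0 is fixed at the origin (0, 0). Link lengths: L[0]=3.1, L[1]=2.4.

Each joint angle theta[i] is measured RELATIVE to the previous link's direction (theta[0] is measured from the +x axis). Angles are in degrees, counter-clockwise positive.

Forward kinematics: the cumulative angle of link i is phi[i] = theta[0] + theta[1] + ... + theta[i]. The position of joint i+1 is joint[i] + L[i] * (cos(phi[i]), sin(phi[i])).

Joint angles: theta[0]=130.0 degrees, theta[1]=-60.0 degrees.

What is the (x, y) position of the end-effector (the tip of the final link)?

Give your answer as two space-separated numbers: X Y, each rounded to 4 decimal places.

Answer: -1.1718 4.6300

Derivation:
joint[0] = (0.0000, 0.0000)  (base)
link 0: phi[0] = 130 = 130 deg
  cos(130 deg) = -0.6428, sin(130 deg) = 0.7660
  joint[1] = (0.0000, 0.0000) + 3.1 * (-0.6428, 0.7660) = (0.0000 + -1.9926, 0.0000 + 2.3747) = (-1.9926, 2.3747)
link 1: phi[1] = 130 + -60 = 70 deg
  cos(70 deg) = 0.3420, sin(70 deg) = 0.9397
  joint[2] = (-1.9926, 2.3747) + 2.4 * (0.3420, 0.9397) = (-1.9926 + 0.8208, 2.3747 + 2.2553) = (-1.1718, 4.6300)
End effector: (-1.1718, 4.6300)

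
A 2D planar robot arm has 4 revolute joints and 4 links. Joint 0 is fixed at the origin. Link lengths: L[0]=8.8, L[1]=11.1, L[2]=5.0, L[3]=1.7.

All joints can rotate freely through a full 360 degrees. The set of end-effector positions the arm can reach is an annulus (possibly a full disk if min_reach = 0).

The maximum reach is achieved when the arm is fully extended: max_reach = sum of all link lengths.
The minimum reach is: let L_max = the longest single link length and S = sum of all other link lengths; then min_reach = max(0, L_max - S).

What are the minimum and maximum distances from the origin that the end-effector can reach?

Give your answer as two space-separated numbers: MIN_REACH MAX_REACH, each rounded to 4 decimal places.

Answer: 0.0000 26.6000

Derivation:
Link lengths: [8.8, 11.1, 5.0, 1.7]
max_reach = 8.8 + 11.1 + 5 + 1.7 = 26.6
L_max = max([8.8, 11.1, 5.0, 1.7]) = 11.1
S (sum of others) = 26.6 - 11.1 = 15.5
min_reach = max(0, 11.1 - 15.5) = max(0, -4.4) = 0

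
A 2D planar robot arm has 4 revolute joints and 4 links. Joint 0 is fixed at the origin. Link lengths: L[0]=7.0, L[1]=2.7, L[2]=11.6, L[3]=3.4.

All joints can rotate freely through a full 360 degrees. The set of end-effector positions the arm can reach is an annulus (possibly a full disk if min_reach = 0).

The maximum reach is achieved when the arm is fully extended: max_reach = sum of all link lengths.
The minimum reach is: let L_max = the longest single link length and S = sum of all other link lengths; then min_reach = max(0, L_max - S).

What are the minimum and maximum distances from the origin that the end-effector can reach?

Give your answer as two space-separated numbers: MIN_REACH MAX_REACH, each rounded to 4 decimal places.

Link lengths: [7.0, 2.7, 11.6, 3.4]
max_reach = 7 + 2.7 + 11.6 + 3.4 = 24.7
L_max = max([7.0, 2.7, 11.6, 3.4]) = 11.6
S (sum of others) = 24.7 - 11.6 = 13.1
min_reach = max(0, 11.6 - 13.1) = max(0, -1.5) = 0

Answer: 0.0000 24.7000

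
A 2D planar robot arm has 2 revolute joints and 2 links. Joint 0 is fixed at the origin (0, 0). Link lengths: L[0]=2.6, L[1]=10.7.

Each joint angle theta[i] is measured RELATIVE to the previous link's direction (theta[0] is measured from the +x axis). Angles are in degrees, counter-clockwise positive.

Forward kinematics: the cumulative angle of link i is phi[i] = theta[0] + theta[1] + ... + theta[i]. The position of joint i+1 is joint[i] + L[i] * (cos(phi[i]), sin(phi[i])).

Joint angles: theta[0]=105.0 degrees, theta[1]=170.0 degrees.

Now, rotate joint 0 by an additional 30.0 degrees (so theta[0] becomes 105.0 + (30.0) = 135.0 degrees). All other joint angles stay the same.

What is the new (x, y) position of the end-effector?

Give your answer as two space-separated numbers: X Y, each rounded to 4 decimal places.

Answer: 4.2988 -6.9264

Derivation:
joint[0] = (0.0000, 0.0000)  (base)
link 0: phi[0] = 135 = 135 deg
  cos(135 deg) = -0.7071, sin(135 deg) = 0.7071
  joint[1] = (0.0000, 0.0000) + 2.6 * (-0.7071, 0.7071) = (0.0000 + -1.8385, 0.0000 + 1.8385) = (-1.8385, 1.8385)
link 1: phi[1] = 135 + 170 = 305 deg
  cos(305 deg) = 0.5736, sin(305 deg) = -0.8192
  joint[2] = (-1.8385, 1.8385) + 10.7 * (0.5736, -0.8192) = (-1.8385 + 6.1373, 1.8385 + -8.7649) = (4.2988, -6.9264)
End effector: (4.2988, -6.9264)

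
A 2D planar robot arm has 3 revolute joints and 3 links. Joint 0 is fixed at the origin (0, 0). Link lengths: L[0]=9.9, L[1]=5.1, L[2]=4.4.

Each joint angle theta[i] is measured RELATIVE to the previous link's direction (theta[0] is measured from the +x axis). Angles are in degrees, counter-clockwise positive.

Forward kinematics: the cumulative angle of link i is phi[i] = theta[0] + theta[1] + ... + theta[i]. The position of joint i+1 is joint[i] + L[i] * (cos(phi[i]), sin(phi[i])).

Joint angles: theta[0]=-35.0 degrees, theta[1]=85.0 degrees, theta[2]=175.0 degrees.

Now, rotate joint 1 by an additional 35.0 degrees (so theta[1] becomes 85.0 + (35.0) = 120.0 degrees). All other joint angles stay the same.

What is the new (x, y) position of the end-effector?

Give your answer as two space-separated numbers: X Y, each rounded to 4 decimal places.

joint[0] = (0.0000, 0.0000)  (base)
link 0: phi[0] = -35 = -35 deg
  cos(-35 deg) = 0.8192, sin(-35 deg) = -0.5736
  joint[1] = (0.0000, 0.0000) + 9.9 * (0.8192, -0.5736) = (0.0000 + 8.1096, 0.0000 + -5.6784) = (8.1096, -5.6784)
link 1: phi[1] = -35 + 120 = 85 deg
  cos(85 deg) = 0.0872, sin(85 deg) = 0.9962
  joint[2] = (8.1096, -5.6784) + 5.1 * (0.0872, 0.9962) = (8.1096 + 0.4445, -5.6784 + 5.0806) = (8.5541, -0.5978)
link 2: phi[2] = -35 + 120 + 175 = 260 deg
  cos(260 deg) = -0.1736, sin(260 deg) = -0.9848
  joint[3] = (8.5541, -0.5978) + 4.4 * (-0.1736, -0.9848) = (8.5541 + -0.7641, -0.5978 + -4.3332) = (7.7900, -4.9310)
End effector: (7.7900, -4.9310)

Answer: 7.7900 -4.9310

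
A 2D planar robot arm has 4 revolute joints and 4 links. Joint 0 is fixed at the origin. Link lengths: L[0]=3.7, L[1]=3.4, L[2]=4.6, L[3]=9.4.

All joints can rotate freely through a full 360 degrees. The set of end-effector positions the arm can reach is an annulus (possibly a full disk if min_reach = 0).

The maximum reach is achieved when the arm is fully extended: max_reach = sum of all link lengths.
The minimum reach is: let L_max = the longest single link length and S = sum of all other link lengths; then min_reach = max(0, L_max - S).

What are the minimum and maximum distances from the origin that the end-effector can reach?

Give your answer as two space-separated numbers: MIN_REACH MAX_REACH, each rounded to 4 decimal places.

Answer: 0.0000 21.1000

Derivation:
Link lengths: [3.7, 3.4, 4.6, 9.4]
max_reach = 3.7 + 3.4 + 4.6 + 9.4 = 21.1
L_max = max([3.7, 3.4, 4.6, 9.4]) = 9.4
S (sum of others) = 21.1 - 9.4 = 11.7
min_reach = max(0, 9.4 - 11.7) = max(0, -2.3) = 0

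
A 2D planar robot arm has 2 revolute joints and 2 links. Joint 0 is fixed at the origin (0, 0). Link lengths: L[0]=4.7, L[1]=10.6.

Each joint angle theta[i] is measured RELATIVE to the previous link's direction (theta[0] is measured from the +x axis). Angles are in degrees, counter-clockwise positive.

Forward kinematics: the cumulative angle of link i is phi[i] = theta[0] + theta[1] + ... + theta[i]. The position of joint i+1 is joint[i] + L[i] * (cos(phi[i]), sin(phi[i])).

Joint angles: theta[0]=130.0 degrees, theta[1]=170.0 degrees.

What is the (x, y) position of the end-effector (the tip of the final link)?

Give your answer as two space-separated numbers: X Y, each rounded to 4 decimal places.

joint[0] = (0.0000, 0.0000)  (base)
link 0: phi[0] = 130 = 130 deg
  cos(130 deg) = -0.6428, sin(130 deg) = 0.7660
  joint[1] = (0.0000, 0.0000) + 4.7 * (-0.6428, 0.7660) = (0.0000 + -3.0211, 0.0000 + 3.6004) = (-3.0211, 3.6004)
link 1: phi[1] = 130 + 170 = 300 deg
  cos(300 deg) = 0.5000, sin(300 deg) = -0.8660
  joint[2] = (-3.0211, 3.6004) + 10.6 * (0.5000, -0.8660) = (-3.0211 + 5.3000, 3.6004 + -9.1799) = (2.2789, -5.5795)
End effector: (2.2789, -5.5795)

Answer: 2.2789 -5.5795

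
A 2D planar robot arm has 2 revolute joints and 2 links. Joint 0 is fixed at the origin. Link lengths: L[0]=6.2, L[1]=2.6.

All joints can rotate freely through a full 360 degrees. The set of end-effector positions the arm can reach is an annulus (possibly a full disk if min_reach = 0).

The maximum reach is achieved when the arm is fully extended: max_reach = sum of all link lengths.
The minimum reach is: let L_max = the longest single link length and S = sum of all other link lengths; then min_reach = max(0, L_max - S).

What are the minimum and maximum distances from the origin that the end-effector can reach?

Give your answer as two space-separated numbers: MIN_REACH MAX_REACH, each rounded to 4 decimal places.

Link lengths: [6.2, 2.6]
max_reach = 6.2 + 2.6 = 8.8
L_max = max([6.2, 2.6]) = 6.2
S (sum of others) = 8.8 - 6.2 = 2.6
min_reach = max(0, 6.2 - 2.6) = max(0, 3.6) = 3.6

Answer: 3.6000 8.8000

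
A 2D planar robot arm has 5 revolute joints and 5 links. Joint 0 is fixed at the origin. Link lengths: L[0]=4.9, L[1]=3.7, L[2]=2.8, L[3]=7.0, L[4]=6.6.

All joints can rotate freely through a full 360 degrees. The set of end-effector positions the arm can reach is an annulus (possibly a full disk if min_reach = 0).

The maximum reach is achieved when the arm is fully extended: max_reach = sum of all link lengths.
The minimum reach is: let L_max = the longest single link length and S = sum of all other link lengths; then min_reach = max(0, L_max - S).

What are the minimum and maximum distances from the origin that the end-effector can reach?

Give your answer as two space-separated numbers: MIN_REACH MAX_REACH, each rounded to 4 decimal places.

Answer: 0.0000 25.0000

Derivation:
Link lengths: [4.9, 3.7, 2.8, 7.0, 6.6]
max_reach = 4.9 + 3.7 + 2.8 + 7 + 6.6 = 25
L_max = max([4.9, 3.7, 2.8, 7.0, 6.6]) = 7
S (sum of others) = 25 - 7 = 18
min_reach = max(0, 7 - 18) = max(0, -11) = 0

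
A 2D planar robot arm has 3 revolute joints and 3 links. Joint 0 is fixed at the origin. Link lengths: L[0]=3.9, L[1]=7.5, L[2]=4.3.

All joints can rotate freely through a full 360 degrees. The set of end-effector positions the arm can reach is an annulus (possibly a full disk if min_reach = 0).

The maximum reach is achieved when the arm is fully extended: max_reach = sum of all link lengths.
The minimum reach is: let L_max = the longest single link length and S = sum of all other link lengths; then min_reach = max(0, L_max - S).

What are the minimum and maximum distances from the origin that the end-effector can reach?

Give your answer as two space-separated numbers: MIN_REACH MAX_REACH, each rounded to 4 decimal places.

Link lengths: [3.9, 7.5, 4.3]
max_reach = 3.9 + 7.5 + 4.3 = 15.7
L_max = max([3.9, 7.5, 4.3]) = 7.5
S (sum of others) = 15.7 - 7.5 = 8.2
min_reach = max(0, 7.5 - 8.2) = max(0, -0.7) = 0

Answer: 0.0000 15.7000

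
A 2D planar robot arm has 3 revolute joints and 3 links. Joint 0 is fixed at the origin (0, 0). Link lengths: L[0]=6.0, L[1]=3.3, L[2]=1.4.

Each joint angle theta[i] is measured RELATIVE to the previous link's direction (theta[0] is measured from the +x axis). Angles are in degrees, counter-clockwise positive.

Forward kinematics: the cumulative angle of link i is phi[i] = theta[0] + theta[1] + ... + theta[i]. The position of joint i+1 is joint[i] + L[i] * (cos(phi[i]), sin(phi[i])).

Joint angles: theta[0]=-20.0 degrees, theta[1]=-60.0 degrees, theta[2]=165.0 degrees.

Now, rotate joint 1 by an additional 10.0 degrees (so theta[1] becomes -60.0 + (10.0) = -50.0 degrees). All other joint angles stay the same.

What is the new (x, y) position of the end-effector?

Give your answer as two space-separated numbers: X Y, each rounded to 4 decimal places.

joint[0] = (0.0000, 0.0000)  (base)
link 0: phi[0] = -20 = -20 deg
  cos(-20 deg) = 0.9397, sin(-20 deg) = -0.3420
  joint[1] = (0.0000, 0.0000) + 6 * (0.9397, -0.3420) = (0.0000 + 5.6382, 0.0000 + -2.0521) = (5.6382, -2.0521)
link 1: phi[1] = -20 + -50 = -70 deg
  cos(-70 deg) = 0.3420, sin(-70 deg) = -0.9397
  joint[2] = (5.6382, -2.0521) + 3.3 * (0.3420, -0.9397) = (5.6382 + 1.1287, -2.0521 + -3.1010) = (6.7668, -5.1531)
link 2: phi[2] = -20 + -50 + 165 = 95 deg
  cos(95 deg) = -0.0872, sin(95 deg) = 0.9962
  joint[3] = (6.7668, -5.1531) + 1.4 * (-0.0872, 0.9962) = (6.7668 + -0.1220, -5.1531 + 1.3947) = (6.6448, -3.7584)
End effector: (6.6448, -3.7584)

Answer: 6.6448 -3.7584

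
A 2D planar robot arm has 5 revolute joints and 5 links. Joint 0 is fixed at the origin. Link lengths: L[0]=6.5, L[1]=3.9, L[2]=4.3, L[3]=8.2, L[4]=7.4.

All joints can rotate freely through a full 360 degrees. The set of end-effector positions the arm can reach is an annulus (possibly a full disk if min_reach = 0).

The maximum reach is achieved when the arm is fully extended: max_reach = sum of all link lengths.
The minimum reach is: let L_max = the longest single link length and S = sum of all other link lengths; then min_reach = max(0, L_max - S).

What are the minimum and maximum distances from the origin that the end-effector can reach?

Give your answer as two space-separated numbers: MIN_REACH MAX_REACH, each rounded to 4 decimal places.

Answer: 0.0000 30.3000

Derivation:
Link lengths: [6.5, 3.9, 4.3, 8.2, 7.4]
max_reach = 6.5 + 3.9 + 4.3 + 8.2 + 7.4 = 30.3
L_max = max([6.5, 3.9, 4.3, 8.2, 7.4]) = 8.2
S (sum of others) = 30.3 - 8.2 = 22.1
min_reach = max(0, 8.2 - 22.1) = max(0, -13.9) = 0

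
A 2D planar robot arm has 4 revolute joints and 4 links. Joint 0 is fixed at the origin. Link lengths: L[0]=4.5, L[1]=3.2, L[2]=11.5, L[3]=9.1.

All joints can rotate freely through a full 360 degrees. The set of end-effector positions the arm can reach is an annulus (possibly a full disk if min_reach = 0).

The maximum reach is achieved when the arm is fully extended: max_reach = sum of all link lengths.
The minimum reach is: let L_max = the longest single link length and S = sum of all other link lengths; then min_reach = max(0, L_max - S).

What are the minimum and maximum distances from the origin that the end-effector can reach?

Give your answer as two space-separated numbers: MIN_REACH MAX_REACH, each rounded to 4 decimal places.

Link lengths: [4.5, 3.2, 11.5, 9.1]
max_reach = 4.5 + 3.2 + 11.5 + 9.1 = 28.3
L_max = max([4.5, 3.2, 11.5, 9.1]) = 11.5
S (sum of others) = 28.3 - 11.5 = 16.8
min_reach = max(0, 11.5 - 16.8) = max(0, -5.3) = 0

Answer: 0.0000 28.3000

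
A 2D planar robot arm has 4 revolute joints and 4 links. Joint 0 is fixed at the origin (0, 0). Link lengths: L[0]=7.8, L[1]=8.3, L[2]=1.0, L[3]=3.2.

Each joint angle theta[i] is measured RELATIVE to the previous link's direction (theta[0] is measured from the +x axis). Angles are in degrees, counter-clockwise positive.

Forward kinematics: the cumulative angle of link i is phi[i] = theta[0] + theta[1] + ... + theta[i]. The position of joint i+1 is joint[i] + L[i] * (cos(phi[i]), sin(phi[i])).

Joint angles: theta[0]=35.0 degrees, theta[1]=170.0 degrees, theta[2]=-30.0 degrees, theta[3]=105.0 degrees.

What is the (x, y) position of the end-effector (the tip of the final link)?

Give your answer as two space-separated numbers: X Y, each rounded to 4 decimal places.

Answer: -1.5735 -2.0981

Derivation:
joint[0] = (0.0000, 0.0000)  (base)
link 0: phi[0] = 35 = 35 deg
  cos(35 deg) = 0.8192, sin(35 deg) = 0.5736
  joint[1] = (0.0000, 0.0000) + 7.8 * (0.8192, 0.5736) = (0.0000 + 6.3894, 0.0000 + 4.4739) = (6.3894, 4.4739)
link 1: phi[1] = 35 + 170 = 205 deg
  cos(205 deg) = -0.9063, sin(205 deg) = -0.4226
  joint[2] = (6.3894, 4.4739) + 8.3 * (-0.9063, -0.4226) = (6.3894 + -7.5224, 4.4739 + -3.5077) = (-1.1330, 0.9662)
link 2: phi[2] = 35 + 170 + -30 = 175 deg
  cos(175 deg) = -0.9962, sin(175 deg) = 0.0872
  joint[3] = (-1.1330, 0.9662) + 1 * (-0.9962, 0.0872) = (-1.1330 + -0.9962, 0.9662 + 0.0872) = (-2.1292, 1.0533)
link 3: phi[3] = 35 + 170 + -30 + 105 = 280 deg
  cos(280 deg) = 0.1736, sin(280 deg) = -0.9848
  joint[4] = (-2.1292, 1.0533) + 3.2 * (0.1736, -0.9848) = (-2.1292 + 0.5557, 1.0533 + -3.1514) = (-1.5735, -2.0981)
End effector: (-1.5735, -2.0981)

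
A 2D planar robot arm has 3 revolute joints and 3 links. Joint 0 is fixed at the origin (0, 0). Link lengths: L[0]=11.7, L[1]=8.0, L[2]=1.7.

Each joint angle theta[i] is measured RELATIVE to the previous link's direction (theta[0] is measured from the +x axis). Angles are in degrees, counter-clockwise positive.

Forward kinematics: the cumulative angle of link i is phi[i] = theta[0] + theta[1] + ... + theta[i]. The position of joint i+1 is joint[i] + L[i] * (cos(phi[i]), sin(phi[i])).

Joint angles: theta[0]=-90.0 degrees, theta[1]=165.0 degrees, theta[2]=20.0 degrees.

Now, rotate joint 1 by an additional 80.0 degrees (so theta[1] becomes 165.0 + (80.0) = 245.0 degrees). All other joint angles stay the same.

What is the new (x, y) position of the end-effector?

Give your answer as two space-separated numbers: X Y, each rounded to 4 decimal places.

joint[0] = (0.0000, 0.0000)  (base)
link 0: phi[0] = -90 = -90 deg
  cos(-90 deg) = 0.0000, sin(-90 deg) = -1.0000
  joint[1] = (0.0000, 0.0000) + 11.7 * (0.0000, -1.0000) = (0.0000 + 0.0000, 0.0000 + -11.7000) = (0.0000, -11.7000)
link 1: phi[1] = -90 + 245 = 155 deg
  cos(155 deg) = -0.9063, sin(155 deg) = 0.4226
  joint[2] = (0.0000, -11.7000) + 8 * (-0.9063, 0.4226) = (0.0000 + -7.2505, -11.7000 + 3.3809) = (-7.2505, -8.3191)
link 2: phi[2] = -90 + 245 + 20 = 175 deg
  cos(175 deg) = -0.9962, sin(175 deg) = 0.0872
  joint[3] = (-7.2505, -8.3191) + 1.7 * (-0.9962, 0.0872) = (-7.2505 + -1.6935, -8.3191 + 0.1482) = (-8.9440, -8.1709)
End effector: (-8.9440, -8.1709)

Answer: -8.9440 -8.1709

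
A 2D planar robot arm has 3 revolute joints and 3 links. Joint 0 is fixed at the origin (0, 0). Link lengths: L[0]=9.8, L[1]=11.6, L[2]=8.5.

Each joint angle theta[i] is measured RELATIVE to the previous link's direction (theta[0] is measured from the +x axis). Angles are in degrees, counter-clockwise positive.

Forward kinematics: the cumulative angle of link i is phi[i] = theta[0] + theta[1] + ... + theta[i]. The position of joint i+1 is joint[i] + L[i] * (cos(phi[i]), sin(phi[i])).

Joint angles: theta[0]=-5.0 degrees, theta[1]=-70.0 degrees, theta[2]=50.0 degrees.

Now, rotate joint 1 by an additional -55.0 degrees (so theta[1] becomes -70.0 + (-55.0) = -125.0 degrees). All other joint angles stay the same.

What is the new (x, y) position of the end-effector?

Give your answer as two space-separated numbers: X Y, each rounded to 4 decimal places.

Answer: 3.7824 -18.1111

Derivation:
joint[0] = (0.0000, 0.0000)  (base)
link 0: phi[0] = -5 = -5 deg
  cos(-5 deg) = 0.9962, sin(-5 deg) = -0.0872
  joint[1] = (0.0000, 0.0000) + 9.8 * (0.9962, -0.0872) = (0.0000 + 9.7627, 0.0000 + -0.8541) = (9.7627, -0.8541)
link 1: phi[1] = -5 + -125 = -130 deg
  cos(-130 deg) = -0.6428, sin(-130 deg) = -0.7660
  joint[2] = (9.7627, -0.8541) + 11.6 * (-0.6428, -0.7660) = (9.7627 + -7.4563, -0.8541 + -8.8861) = (2.3064, -9.7402)
link 2: phi[2] = -5 + -125 + 50 = -80 deg
  cos(-80 deg) = 0.1736, sin(-80 deg) = -0.9848
  joint[3] = (2.3064, -9.7402) + 8.5 * (0.1736, -0.9848) = (2.3064 + 1.4760, -9.7402 + -8.3709) = (3.7824, -18.1111)
End effector: (3.7824, -18.1111)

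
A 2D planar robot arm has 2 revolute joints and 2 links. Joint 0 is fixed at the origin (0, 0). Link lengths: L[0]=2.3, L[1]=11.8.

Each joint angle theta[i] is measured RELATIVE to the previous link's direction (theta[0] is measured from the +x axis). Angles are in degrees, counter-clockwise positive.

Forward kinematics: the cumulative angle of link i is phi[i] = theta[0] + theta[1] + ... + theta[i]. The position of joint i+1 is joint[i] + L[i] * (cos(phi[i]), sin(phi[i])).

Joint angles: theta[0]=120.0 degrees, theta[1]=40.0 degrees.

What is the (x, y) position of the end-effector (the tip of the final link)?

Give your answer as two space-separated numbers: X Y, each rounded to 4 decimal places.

Answer: -12.2384 6.0277

Derivation:
joint[0] = (0.0000, 0.0000)  (base)
link 0: phi[0] = 120 = 120 deg
  cos(120 deg) = -0.5000, sin(120 deg) = 0.8660
  joint[1] = (0.0000, 0.0000) + 2.3 * (-0.5000, 0.8660) = (0.0000 + -1.1500, 0.0000 + 1.9919) = (-1.1500, 1.9919)
link 1: phi[1] = 120 + 40 = 160 deg
  cos(160 deg) = -0.9397, sin(160 deg) = 0.3420
  joint[2] = (-1.1500, 1.9919) + 11.8 * (-0.9397, 0.3420) = (-1.1500 + -11.0884, 1.9919 + 4.0358) = (-12.2384, 6.0277)
End effector: (-12.2384, 6.0277)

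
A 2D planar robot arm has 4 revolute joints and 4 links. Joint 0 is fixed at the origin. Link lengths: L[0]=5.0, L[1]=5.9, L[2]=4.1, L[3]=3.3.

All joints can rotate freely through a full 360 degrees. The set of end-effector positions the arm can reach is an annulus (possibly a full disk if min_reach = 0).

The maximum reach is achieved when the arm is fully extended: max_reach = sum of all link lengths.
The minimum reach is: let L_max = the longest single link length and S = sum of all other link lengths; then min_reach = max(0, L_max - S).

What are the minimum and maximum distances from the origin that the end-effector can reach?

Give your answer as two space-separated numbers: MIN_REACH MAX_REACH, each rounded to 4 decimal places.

Answer: 0.0000 18.3000

Derivation:
Link lengths: [5.0, 5.9, 4.1, 3.3]
max_reach = 5 + 5.9 + 4.1 + 3.3 = 18.3
L_max = max([5.0, 5.9, 4.1, 3.3]) = 5.9
S (sum of others) = 18.3 - 5.9 = 12.4
min_reach = max(0, 5.9 - 12.4) = max(0, -6.5) = 0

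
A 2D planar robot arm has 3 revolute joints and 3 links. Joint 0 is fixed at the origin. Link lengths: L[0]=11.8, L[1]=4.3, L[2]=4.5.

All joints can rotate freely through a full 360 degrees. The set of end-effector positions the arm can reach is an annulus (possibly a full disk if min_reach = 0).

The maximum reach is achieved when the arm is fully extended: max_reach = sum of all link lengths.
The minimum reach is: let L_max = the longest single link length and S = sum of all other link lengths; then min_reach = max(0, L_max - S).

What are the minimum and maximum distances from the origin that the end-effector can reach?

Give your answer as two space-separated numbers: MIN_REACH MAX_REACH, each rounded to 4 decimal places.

Answer: 3.0000 20.6000

Derivation:
Link lengths: [11.8, 4.3, 4.5]
max_reach = 11.8 + 4.3 + 4.5 = 20.6
L_max = max([11.8, 4.3, 4.5]) = 11.8
S (sum of others) = 20.6 - 11.8 = 8.8
min_reach = max(0, 11.8 - 8.8) = max(0, 3) = 3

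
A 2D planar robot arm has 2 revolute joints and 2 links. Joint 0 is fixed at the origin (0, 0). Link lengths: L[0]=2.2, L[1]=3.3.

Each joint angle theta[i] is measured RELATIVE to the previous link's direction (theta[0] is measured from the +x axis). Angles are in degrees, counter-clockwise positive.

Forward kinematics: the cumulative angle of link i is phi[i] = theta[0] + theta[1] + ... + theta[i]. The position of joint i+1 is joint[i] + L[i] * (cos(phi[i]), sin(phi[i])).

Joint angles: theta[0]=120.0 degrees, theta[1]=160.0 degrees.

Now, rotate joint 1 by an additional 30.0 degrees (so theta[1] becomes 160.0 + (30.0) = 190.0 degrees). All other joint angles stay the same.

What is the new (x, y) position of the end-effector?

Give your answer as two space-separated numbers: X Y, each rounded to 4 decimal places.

Answer: 1.0212 -0.6227

Derivation:
joint[0] = (0.0000, 0.0000)  (base)
link 0: phi[0] = 120 = 120 deg
  cos(120 deg) = -0.5000, sin(120 deg) = 0.8660
  joint[1] = (0.0000, 0.0000) + 2.2 * (-0.5000, 0.8660) = (0.0000 + -1.1000, 0.0000 + 1.9053) = (-1.1000, 1.9053)
link 1: phi[1] = 120 + 190 = 310 deg
  cos(310 deg) = 0.6428, sin(310 deg) = -0.7660
  joint[2] = (-1.1000, 1.9053) + 3.3 * (0.6428, -0.7660) = (-1.1000 + 2.1212, 1.9053 + -2.5279) = (1.0212, -0.6227)
End effector: (1.0212, -0.6227)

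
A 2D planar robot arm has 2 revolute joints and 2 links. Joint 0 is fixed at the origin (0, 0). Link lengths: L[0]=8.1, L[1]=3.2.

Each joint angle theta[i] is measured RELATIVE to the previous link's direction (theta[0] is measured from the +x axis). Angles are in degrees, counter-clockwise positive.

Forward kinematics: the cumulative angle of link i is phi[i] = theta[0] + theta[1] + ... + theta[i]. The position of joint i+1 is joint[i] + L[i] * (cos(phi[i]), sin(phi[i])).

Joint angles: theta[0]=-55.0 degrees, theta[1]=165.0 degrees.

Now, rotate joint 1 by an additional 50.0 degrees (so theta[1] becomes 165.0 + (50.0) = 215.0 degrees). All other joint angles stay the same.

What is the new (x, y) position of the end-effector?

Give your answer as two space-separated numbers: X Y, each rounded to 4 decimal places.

joint[0] = (0.0000, 0.0000)  (base)
link 0: phi[0] = -55 = -55 deg
  cos(-55 deg) = 0.5736, sin(-55 deg) = -0.8192
  joint[1] = (0.0000, 0.0000) + 8.1 * (0.5736, -0.8192) = (0.0000 + 4.6460, 0.0000 + -6.6351) = (4.6460, -6.6351)
link 1: phi[1] = -55 + 215 = 160 deg
  cos(160 deg) = -0.9397, sin(160 deg) = 0.3420
  joint[2] = (4.6460, -6.6351) + 3.2 * (-0.9397, 0.3420) = (4.6460 + -3.0070, -6.6351 + 1.0945) = (1.6390, -5.5407)
End effector: (1.6390, -5.5407)

Answer: 1.6390 -5.5407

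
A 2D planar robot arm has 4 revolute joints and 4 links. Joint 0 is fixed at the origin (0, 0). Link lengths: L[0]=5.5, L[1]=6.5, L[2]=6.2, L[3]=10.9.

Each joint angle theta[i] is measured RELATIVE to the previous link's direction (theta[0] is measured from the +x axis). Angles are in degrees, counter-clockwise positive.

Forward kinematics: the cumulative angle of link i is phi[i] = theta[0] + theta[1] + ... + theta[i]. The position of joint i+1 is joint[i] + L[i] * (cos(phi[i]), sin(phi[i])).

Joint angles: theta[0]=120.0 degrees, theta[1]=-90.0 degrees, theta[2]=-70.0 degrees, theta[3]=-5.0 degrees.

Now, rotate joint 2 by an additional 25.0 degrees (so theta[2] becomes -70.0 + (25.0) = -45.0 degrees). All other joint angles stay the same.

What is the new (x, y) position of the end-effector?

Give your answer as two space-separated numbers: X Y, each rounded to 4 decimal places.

joint[0] = (0.0000, 0.0000)  (base)
link 0: phi[0] = 120 = 120 deg
  cos(120 deg) = -0.5000, sin(120 deg) = 0.8660
  joint[1] = (0.0000, 0.0000) + 5.5 * (-0.5000, 0.8660) = (0.0000 + -2.7500, 0.0000 + 4.7631) = (-2.7500, 4.7631)
link 1: phi[1] = 120 + -90 = 30 deg
  cos(30 deg) = 0.8660, sin(30 deg) = 0.5000
  joint[2] = (-2.7500, 4.7631) + 6.5 * (0.8660, 0.5000) = (-2.7500 + 5.6292, 4.7631 + 3.2500) = (2.8792, 8.0131)
link 2: phi[2] = 120 + -90 + -45 = -15 deg
  cos(-15 deg) = 0.9659, sin(-15 deg) = -0.2588
  joint[3] = (2.8792, 8.0131) + 6.2 * (0.9659, -0.2588) = (2.8792 + 5.9887, 8.0131 + -1.6047) = (8.8679, 6.4085)
link 3: phi[3] = 120 + -90 + -45 + -5 = -20 deg
  cos(-20 deg) = 0.9397, sin(-20 deg) = -0.3420
  joint[4] = (8.8679, 6.4085) + 10.9 * (0.9397, -0.3420) = (8.8679 + 10.2426, 6.4085 + -3.7280) = (19.1106, 2.6804)
End effector: (19.1106, 2.6804)

Answer: 19.1106 2.6804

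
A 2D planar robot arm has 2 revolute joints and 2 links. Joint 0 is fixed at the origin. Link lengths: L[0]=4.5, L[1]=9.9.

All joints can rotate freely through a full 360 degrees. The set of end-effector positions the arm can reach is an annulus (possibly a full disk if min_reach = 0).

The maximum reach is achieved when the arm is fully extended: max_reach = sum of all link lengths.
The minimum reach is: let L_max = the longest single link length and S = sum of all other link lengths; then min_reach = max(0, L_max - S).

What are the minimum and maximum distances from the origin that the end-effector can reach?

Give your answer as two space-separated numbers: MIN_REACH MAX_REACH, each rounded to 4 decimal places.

Link lengths: [4.5, 9.9]
max_reach = 4.5 + 9.9 = 14.4
L_max = max([4.5, 9.9]) = 9.9
S (sum of others) = 14.4 - 9.9 = 4.5
min_reach = max(0, 9.9 - 4.5) = max(0, 5.4) = 5.4

Answer: 5.4000 14.4000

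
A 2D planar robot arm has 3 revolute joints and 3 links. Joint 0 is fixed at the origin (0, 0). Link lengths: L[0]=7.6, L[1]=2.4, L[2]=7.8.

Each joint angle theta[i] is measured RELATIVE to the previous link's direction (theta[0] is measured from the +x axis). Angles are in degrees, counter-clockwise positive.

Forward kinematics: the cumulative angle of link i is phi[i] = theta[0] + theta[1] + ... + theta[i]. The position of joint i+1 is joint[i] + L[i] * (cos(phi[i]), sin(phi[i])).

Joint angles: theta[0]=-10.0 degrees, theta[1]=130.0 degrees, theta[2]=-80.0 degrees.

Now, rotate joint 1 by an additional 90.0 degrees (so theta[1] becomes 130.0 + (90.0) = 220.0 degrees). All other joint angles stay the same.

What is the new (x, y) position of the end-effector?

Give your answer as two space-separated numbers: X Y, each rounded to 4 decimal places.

joint[0] = (0.0000, 0.0000)  (base)
link 0: phi[0] = -10 = -10 deg
  cos(-10 deg) = 0.9848, sin(-10 deg) = -0.1736
  joint[1] = (0.0000, 0.0000) + 7.6 * (0.9848, -0.1736) = (0.0000 + 7.4845, 0.0000 + -1.3197) = (7.4845, -1.3197)
link 1: phi[1] = -10 + 220 = 210 deg
  cos(210 deg) = -0.8660, sin(210 deg) = -0.5000
  joint[2] = (7.4845, -1.3197) + 2.4 * (-0.8660, -0.5000) = (7.4845 + -2.0785, -1.3197 + -1.2000) = (5.4061, -2.5197)
link 2: phi[2] = -10 + 220 + -80 = 130 deg
  cos(130 deg) = -0.6428, sin(130 deg) = 0.7660
  joint[3] = (5.4061, -2.5197) + 7.8 * (-0.6428, 0.7660) = (5.4061 + -5.0137, -2.5197 + 5.9751) = (0.3923, 3.4554)
End effector: (0.3923, 3.4554)

Answer: 0.3923 3.4554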